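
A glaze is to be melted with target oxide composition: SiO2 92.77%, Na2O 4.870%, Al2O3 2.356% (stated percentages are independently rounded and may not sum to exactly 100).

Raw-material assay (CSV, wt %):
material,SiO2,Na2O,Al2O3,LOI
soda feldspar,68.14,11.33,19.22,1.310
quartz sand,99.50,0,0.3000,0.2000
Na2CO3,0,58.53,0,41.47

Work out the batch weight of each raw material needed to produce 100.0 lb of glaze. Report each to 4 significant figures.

Batch per 100.0 lb glaze:
  soda feldspar: 10.92 lb
  quartz sand: 85.76 lb
  Na2CO3: 6.207 lb
Total batch = 102.9 lb; LOI loss = 2.889 lb; yield = 97.19%

The working math maintains full precision through every step — intermediates appear rounded off to 4 significant digits in the working. Exactly one rounding is applied to every reported figure — all derived quantities, including yield, the totals, net glass mass, ignition loss, three oxide percentages, are computed starting from the weights for 100.0 lb of glass at full float precision, as written in the problem or the answer.
The oxide mass targets at 100.0 lb glaze:
  SiO2: 92.77% × 100.0 = 92.77 lb
  Na2O: 4.870% × 100.0 = 4.870 lb
  Al2O3: 2.356% × 100.0 = 2.356 lb
Oxide-by-oxide audit applying the batch weights above, relative to the basis at hand (sums match the target masses inside rounding margins):
  SiO2: 10.92·0.6814 + 85.76·0.9950 = 92.77 lb (target 92.77 lb)
  Na2O: 10.92·0.1133 + 6.207·0.5853 = 4.870 lb (target 4.870 lb)
  Al2O3: 10.92·0.1922 + 85.76·0.003000 = 2.356 lb (target 2.356 lb)
Glass-mass closure: total charge less LOI = 100.0 lb (summing oxide targets gives 100.0 lb; with the basis standing at 100.0 lb — gaps are rounding artifacts).
Batch grand total — Σ batch = 102.9 lb; LOI loss = Σ batch·LOI = 2.889 lb; the yield ratio, glass ÷ batch: 97.19%.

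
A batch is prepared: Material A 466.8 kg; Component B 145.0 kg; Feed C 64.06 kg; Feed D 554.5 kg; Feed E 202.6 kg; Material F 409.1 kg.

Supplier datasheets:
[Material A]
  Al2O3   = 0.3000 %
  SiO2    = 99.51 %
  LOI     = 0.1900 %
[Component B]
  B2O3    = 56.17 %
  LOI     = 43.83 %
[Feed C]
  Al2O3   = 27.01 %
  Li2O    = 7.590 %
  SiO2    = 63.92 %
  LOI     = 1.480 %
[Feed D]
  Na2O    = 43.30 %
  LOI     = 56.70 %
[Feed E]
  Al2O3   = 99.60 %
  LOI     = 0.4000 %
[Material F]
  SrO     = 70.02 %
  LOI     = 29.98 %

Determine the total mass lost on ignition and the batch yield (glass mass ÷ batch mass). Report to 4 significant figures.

The working math runs at full precision at each step. Intermediates appear (rounded to 4 significant figures) at each printed step. A single rounding completes each reported figure — derived quantities, including yield, six oxide percentages, LOI, glass mass, totals, are recomputed starting from the weights per 1339 kg of glass in full precision, as quoted within problem or answer.
Loss on ignition, line by line:
  Material A: 466.8 × 0.001900 = 0.8869 kg
  Component B: 145.0 × 0.4383 = 63.55 kg
  Feed C: 64.06 × 0.01480 = 0.9481 kg
  Feed D: 554.5 × 0.5670 = 314.4 kg
  Feed E: 202.6 × 0.004000 = 0.8104 kg
  Material F: 409.1 × 0.2998 = 122.6 kg
Total LOI = 503.2 kg
Glass = batch − LOI = 1842 − 503.2 = 1339 kg

LOI loss = 503.2 kg; glass = 1339 kg; yield = 72.68%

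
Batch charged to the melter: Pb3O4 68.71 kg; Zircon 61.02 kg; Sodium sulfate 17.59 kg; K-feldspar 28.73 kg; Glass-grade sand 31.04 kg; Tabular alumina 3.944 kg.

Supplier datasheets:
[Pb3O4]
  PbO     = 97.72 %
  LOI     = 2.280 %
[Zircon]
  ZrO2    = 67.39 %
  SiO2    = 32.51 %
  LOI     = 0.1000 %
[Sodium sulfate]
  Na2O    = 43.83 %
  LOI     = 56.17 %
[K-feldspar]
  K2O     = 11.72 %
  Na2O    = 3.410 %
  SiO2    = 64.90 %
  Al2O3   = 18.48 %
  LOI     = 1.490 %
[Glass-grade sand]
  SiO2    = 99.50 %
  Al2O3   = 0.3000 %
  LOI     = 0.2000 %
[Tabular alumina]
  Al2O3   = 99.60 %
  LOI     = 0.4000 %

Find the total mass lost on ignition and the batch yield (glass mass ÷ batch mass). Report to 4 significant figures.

LOI loss = 12.01 kg; glass = 199.0 kg; yield = 94.31%

The whole derivation keeps full precision in all steps; in-progress results are shown, rounded to four significant digits, within the worked lines; a single rounding finalizes each reported number. The derived quantities (yield, net glass mass, the totals, ignition loss, six oxide percentages) are recomputed at full precision from the batch weights for 199.0 kg of glass, as quoted within the problem or answer text.
Material-by-material LOI:
  Pb3O4: 68.71 × 0.02280 = 1.567 kg
  Zircon: 61.02 × 0.001000 = 0.06102 kg
  Sodium sulfate: 17.59 × 0.5617 = 9.880 kg
  K-feldspar: 28.73 × 0.01490 = 0.4281 kg
  Glass-grade sand: 31.04 × 0.002000 = 0.06208 kg
  Tabular alumina: 3.944 × 0.004000 = 0.01578 kg
Total LOI = 12.01 kg
Glass = batch − LOI = 211.0 − 12.01 = 199.0 kg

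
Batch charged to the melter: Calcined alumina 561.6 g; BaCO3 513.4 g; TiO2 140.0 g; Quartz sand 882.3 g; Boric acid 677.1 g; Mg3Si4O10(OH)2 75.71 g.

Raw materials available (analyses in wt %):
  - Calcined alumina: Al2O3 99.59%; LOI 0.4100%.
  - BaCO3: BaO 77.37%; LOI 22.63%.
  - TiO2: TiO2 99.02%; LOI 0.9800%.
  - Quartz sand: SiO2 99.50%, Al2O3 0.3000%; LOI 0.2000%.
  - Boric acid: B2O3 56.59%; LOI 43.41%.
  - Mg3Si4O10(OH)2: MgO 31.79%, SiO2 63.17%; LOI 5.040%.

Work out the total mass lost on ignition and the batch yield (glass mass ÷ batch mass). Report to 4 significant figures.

LOI loss = 419.4 g; glass = 2431 g; yield = 85.29%

Mid-chain values appear (rounded to 4 significant figures) as written; all internal work keeps full float precision throughout; each reported number is rounded just once; the derived quantities are computed from the batch weights per 2431 g of glass at full precision (glass mass, the six compositions, yield, the totals, LOI) as quoted within the problem or the answer.
Per-material ignition loss:
  Calcined alumina: 561.6 × 0.004100 = 2.303 g
  BaCO3: 513.4 × 0.2263 = 116.2 g
  TiO2: 140.0 × 0.009800 = 1.372 g
  Quartz sand: 882.3 × 0.002000 = 1.765 g
  Boric acid: 677.1 × 0.4341 = 293.9 g
  Mg3Si4O10(OH)2: 75.71 × 0.05040 = 3.816 g
Total LOI = 419.4 g
Glass = batch − LOI = 2850 − 419.4 = 2431 g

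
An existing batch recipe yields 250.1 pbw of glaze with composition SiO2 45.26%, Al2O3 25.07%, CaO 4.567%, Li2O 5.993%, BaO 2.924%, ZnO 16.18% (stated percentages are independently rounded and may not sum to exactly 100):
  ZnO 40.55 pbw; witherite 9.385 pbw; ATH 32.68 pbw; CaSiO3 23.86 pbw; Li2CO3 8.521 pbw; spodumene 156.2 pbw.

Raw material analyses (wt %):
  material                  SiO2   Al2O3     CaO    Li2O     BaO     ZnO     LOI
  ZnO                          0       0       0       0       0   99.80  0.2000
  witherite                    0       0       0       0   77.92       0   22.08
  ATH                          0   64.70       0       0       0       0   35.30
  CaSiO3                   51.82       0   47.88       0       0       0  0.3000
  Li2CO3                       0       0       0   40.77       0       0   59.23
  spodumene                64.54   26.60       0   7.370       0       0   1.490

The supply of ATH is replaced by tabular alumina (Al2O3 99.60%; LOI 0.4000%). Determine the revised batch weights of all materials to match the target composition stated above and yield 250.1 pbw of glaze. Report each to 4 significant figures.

Full float precision is maintained at each step — working values are shown rounded to four significant digits across the worked steps — every reported result takes just one rounding. All derived quantities, which include the yield, net glass mass, six oxide percentages, the totals, ignition loss, are rebuilt in full float precision, exactly as printed in the problem or the answer, starting from the weights on 250.1 pbw of glass.
Oxide mass targets, per 250.1 pbw glaze:
  SiO2: 45.26% × 250.1 = 113.2 pbw
  Al2O3: 25.07% × 250.1 = 62.70 pbw
  CaO: 4.567% × 250.1 = 11.42 pbw
  Li2O: 5.993% × 250.1 = 14.99 pbw
  BaO: 2.924% × 250.1 = 7.313 pbw
  ZnO: 16.18% × 250.1 = 40.47 pbw
Verifying the oxide balance applying the batch weights above, on the stated basis (target by target, the sums agree given rounding of the digits):
  SiO2: 23.86·0.5182 + 156.2·0.6454 = 113.2 pbw (target 113.2 pbw)
  Al2O3: 21.23·0.9960 + 156.2·0.2660 = 62.69 pbw (target 62.70 pbw)
  CaO: 23.86·0.4788 = 11.42 pbw (target 11.42 pbw)
  Li2O: 8.521·0.4077 + 156.2·0.07370 = 14.99 pbw (target 14.99 pbw)
  BaO: 9.385·0.7792 = 7.313 pbw (target 7.313 pbw)
  ZnO: 40.55·0.9980 = 40.47 pbw (target 40.47 pbw)
The glass-mass cross-check: batch total minus LOI = 250.1 pbw (targets for the oxides total 250.1 pbw; against the stated basis, 250.1 pbw — a pure rounding effect).
Summing the batch: Σ batch = 259.7 pbw; the LOI term Σ batch·LOI equals 9.684 pbw; yield, glass over the total, = 96.27%.

Revised batch per 250.1 pbw glaze:
  ZnO: 40.55 pbw
  witherite: 9.385 pbw
  tabular alumina: 21.23 pbw
  CaSiO3: 23.86 pbw
  Li2CO3: 8.521 pbw
  spodumene: 156.2 pbw
Total batch = 259.7 pbw; LOI loss = 9.684 pbw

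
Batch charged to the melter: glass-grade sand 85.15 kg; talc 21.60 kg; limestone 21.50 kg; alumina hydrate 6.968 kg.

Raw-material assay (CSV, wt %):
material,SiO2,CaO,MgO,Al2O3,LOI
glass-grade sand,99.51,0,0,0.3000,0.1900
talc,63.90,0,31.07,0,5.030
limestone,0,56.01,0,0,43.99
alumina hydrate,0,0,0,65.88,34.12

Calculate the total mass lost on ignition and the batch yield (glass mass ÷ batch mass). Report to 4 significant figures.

LOI loss = 13.08 kg; glass = 122.1 kg; yield = 90.32%

The working math maintains full precision in all steps. Values along the way are displayed (rounded to four significant digits) as written; every reported result includes exactly one rounding. Derived quantities are computed at full float precision (the four compositions, totals, the yield, LOI, net glass mass) from the batch weights per 122.1 kg of glass as they appear in the question or the answer.
Each material's LOI contribution:
  glass-grade sand: 85.15 × 0.001900 = 0.1618 kg
  talc: 21.60 × 0.05030 = 1.086 kg
  limestone: 21.50 × 0.4399 = 9.458 kg
  alumina hydrate: 6.968 × 0.3412 = 2.377 kg
Total LOI = 13.08 kg
Glass = batch − LOI = 135.2 − 13.08 = 122.1 kg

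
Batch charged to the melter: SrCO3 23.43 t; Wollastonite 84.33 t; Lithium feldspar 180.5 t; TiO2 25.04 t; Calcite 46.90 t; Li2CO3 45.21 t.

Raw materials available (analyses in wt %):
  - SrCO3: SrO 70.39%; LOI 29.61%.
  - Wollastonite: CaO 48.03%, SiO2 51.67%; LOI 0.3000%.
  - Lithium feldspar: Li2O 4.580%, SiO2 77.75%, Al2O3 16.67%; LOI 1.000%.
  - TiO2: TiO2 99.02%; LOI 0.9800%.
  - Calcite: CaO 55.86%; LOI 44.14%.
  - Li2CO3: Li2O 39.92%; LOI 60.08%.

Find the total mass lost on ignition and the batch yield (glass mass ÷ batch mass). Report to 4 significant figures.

The intermediate values are printed (rounded to 4 significant figures) when written out. All internal work keeps exact precision from first step to last. Every reported result carries a single rounding — derived quantities are recomputed at full precision (six oxide percentages, the yield, totals, LOI, glass mass) starting from the weights per 348.3 t of glass, exactly as printed in either problem or answer.
Loss on ignition, line by line:
  SrCO3: 23.43 × 0.2961 = 6.938 t
  Wollastonite: 84.33 × 0.003000 = 0.2530 t
  Lithium feldspar: 180.5 × 0.01000 = 1.805 t
  TiO2: 25.04 × 0.009800 = 0.2454 t
  Calcite: 46.90 × 0.4414 = 20.70 t
  Li2CO3: 45.21 × 0.6008 = 27.16 t
Total LOI = 57.10 t
Glass = batch − LOI = 405.4 − 57.10 = 348.3 t

LOI loss = 57.10 t; glass = 348.3 t; yield = 85.91%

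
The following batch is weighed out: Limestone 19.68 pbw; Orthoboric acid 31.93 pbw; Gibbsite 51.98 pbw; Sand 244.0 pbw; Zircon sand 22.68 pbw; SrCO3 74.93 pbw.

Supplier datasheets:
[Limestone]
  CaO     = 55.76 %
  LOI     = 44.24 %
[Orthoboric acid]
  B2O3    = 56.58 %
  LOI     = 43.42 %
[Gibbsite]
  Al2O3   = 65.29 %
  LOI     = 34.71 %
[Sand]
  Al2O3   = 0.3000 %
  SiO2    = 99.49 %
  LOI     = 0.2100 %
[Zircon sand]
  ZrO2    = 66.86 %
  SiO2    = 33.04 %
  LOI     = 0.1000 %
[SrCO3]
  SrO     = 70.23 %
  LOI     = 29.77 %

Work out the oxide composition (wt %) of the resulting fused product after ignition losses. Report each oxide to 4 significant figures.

Glass mass = 381.7 pbw (batch 445.2 − LOI 63.45).
Composition: Al2O3 9.082%, CaO 2.875%, SrO 13.78%, ZrO2 3.972%, B2O3 4.732%, SiO2 65.55%

Each numeric step runs at full precision from first step to last; values along the way are shown (rounded to four significant digits) between the steps; each reported number is rounded just once. The derived quantities (the totals, glass mass, the yield, six oxide percentages, ignition loss) are computed at full float precision using the weight values per 381.7 pbw of glass as given in the problem or answer text.
Oxide-by-oxide delivered mass:
  Al2O3: 51.98·0.6529 + 244.0·0.003000 = 34.67 pbw
  CaO: 19.68·0.5576 = 10.97 pbw
  SrO: 74.93·0.7023 = 52.62 pbw
  ZrO2: 22.68·0.6686 = 15.16 pbw
  B2O3: 31.93·0.5658 = 18.07 pbw
  SiO2: 244.0·0.9949 + 22.68·0.3304 = 250.2 pbw
LOI: 19.68·0.4424 + 31.93·0.4342 + 51.98·0.3471 + 244.0·0.002100 + 22.68·0.001000 + 74.93·0.2977 = 63.45 pbw
The glass mass, total less LOI, = 445.2 − 63.45 = 381.7 pbw (equal to the oxide-mass sum)
each wt % is 100 × oxide ÷ glass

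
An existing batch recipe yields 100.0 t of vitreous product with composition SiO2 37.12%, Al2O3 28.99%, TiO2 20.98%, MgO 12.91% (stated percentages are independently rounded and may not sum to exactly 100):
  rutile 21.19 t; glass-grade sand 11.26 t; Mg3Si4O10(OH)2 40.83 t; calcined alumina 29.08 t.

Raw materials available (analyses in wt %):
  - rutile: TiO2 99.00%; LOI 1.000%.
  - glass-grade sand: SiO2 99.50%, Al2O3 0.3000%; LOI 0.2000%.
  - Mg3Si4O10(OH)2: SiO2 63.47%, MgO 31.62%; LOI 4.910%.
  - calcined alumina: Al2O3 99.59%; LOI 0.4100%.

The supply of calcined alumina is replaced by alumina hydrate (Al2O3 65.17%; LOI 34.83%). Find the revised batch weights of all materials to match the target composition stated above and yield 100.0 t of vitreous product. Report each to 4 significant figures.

The intermediate values are printed, rounded to 4 significant figures, across the worked steps. The whole derivation carries full float precision through every step — exactly one rounding goes into each reported number. Derived quantities are rebuilt in full precision (the totals, net glass mass, four oxide percentages, ignition loss, the yield) starting from the weights per 100.0 t of glass, as given in either problem or answer.
Target masses of each oxide per 100.0 t vitreous product:
  SiO2: 37.12% × 100.0 = 37.12 t
  Al2O3: 28.99% × 100.0 = 28.99 t
  TiO2: 20.98% × 100.0 = 20.98 t
  MgO: 12.91% × 100.0 = 12.91 t
Mass-balance tally per oxide applying the batch weights above, under the basis named above (oxide sums agree with the targets given rounding of the digits):
  SiO2: 11.26·0.9950 + 40.83·0.6347 = 37.12 t (target 37.12 t)
  Al2O3: 11.26·0.003000 + 44.43·0.6517 = 28.99 t (target 28.99 t)
  TiO2: 21.19·0.9900 = 20.98 t (target 20.98 t)
  MgO: 40.83·0.3162 = 12.91 t (target 12.91 t)
Glass-mass sanity pass: whole batch net of LOI = 100.0 t (oxide target masses add up to 100.0 t; versus the stated basis of 100.0 t — gaps are rounding artifacts).
Whole-batch sum: Σ batch = 117.7 t; LOI removed, Σ of batch·LOI: 17.71 t; yield: glass divided by total = 84.95%.

Revised batch per 100.0 t vitreous product:
  rutile: 21.19 t
  glass-grade sand: 11.26 t
  Mg3Si4O10(OH)2: 40.83 t
  alumina hydrate: 44.43 t
Total batch = 117.7 t; LOI loss = 17.71 t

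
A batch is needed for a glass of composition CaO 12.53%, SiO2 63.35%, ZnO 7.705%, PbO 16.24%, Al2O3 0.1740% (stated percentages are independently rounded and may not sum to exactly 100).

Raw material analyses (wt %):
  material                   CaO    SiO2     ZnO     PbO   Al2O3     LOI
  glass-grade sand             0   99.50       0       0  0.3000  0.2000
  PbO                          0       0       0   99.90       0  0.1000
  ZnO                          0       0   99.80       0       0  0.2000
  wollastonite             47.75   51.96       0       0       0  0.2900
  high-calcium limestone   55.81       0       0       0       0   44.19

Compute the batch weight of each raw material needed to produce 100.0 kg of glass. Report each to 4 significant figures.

Intermediates appear, rounded to 4 significant digits, in the printout — the working math carries full float precision all the way through — a single rounding completes each reported number; derived quantities are rebuilt from the weighed amounts on 100.0 kg of glass in full precision (the totals, five oxide percentages, the yield, glass mass, LOI) as written in the problem or the answer.
Oxide mass targets, per 100.0 kg glass:
  CaO: 12.53% × 100.0 = 12.53 kg
  SiO2: 63.35% × 100.0 = 63.35 kg
  ZnO: 7.705% × 100.0 = 7.705 kg
  PbO: 16.24% × 100.0 = 16.24 kg
  Al2O3: 0.1740% × 100.0 = 0.1740 kg
Per-oxide balance check working from each reported weight, under the basis named above (target by target, the sums agree modulo rounding of the values):
  CaO: 10.85·0.4775 + 13.16·0.5581 = 12.53 kg (target 12.53 kg)
  SiO2: 58.00·0.9950 + 10.85·0.5196 = 63.35 kg (target 63.35 kg)
  ZnO: 7.720·0.9980 = 7.705 kg (target 7.705 kg)
  PbO: 16.26·0.9990 = 16.24 kg (target 16.24 kg)
  Al2O3: 58.00·0.003000 = 0.1740 kg (target 0.1740 kg)
Glass-mass sanity pass: total batch − LOI = 100.0 kg (the Σ of target masses is 100.0 kg; versus the stated basis of 100.0 kg — a pure rounding effect).
Adding the batch up: Σ batch = 106.0 kg; the LOI term Σ batch·LOI equals 5.995 kg; yield, glass over the total, = 94.34%.

Batch per 100.0 kg glass:
  glass-grade sand: 58.00 kg
  PbO: 16.26 kg
  ZnO: 7.720 kg
  wollastonite: 10.85 kg
  high-calcium limestone: 13.16 kg
Total batch = 106.0 kg; LOI loss = 5.995 kg; yield = 94.34%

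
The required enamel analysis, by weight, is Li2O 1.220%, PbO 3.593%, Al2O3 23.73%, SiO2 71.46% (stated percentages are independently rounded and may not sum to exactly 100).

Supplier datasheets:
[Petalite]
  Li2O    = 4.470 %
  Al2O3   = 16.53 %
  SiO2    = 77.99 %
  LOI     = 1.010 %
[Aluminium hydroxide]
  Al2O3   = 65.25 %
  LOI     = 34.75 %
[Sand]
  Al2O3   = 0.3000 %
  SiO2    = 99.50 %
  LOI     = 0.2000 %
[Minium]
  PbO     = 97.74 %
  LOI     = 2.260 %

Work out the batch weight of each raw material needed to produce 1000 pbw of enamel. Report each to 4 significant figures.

Batch per 1000 pbw enamel:
  Petalite: 272.9 pbw
  Aluminium hydroxide: 292.2 pbw
  Sand: 504.3 pbw
  Minium: 36.76 pbw
Total batch = 1106 pbw; LOI loss = 106.1 pbw; yield = 90.41%

All arithmetic carries full precision at each step. In-progress results are printed rounded to four significant figures on the page. Each reported number is rounded a single time. All derived quantities are re-derived at exact precision (the yield, totals, glass mass, LOI, the four compositions) using the weight values on 1000 pbw of glass exactly as shown in question or answer.
Oxide mass targets, per 1000 pbw enamel:
  Li2O: 1.220% × 1000 = 12.20 pbw
  PbO: 3.593% × 1000 = 35.93 pbw
  Al2O3: 23.73% × 1000 = 237.3 pbw
  SiO2: 71.46% × 1000 = 714.6 pbw
Checking each oxide sum per the reported batch figures, under the basis named above (summed amounts equal target values up to rounding of the answer):
  Li2O: 272.9·0.04470 = 12.20 pbw (target 12.20 pbw)
  PbO: 36.76·0.9774 = 35.93 pbw (target 35.93 pbw)
  Al2O3: 272.9·0.1653 + 292.2·0.6525 + 504.3·0.003000 = 237.3 pbw (target 237.3 pbw)
  SiO2: 272.9·0.7799 + 504.3·0.9950 = 714.6 pbw (target 714.6 pbw)
Mass balance on the glass: Σ batch − LOI loss = 1000 pbw (the Σ of target masses is 1000 pbw; the stated basis being 1000 pbw — any gap is answer rounding).
Batch total: Σ batch = 1106 pbw; Σ batch·LOI gives LOI loss = 106.1 pbw; yield = glass ÷ total batch = 90.41%.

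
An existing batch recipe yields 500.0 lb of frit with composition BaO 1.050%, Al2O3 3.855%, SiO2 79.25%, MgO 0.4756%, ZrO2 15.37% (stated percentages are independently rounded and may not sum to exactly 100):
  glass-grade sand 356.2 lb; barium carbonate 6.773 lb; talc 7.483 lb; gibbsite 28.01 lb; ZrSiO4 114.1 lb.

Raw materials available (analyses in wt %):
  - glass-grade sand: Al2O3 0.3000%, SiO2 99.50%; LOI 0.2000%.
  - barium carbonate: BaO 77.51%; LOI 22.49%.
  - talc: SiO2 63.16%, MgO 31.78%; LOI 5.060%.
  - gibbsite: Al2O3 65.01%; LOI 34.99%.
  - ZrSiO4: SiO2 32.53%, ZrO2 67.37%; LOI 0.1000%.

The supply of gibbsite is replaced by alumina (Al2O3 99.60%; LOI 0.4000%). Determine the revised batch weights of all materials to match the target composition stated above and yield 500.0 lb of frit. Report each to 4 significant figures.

Revised batch per 500.0 lb frit:
  glass-grade sand: 356.2 lb
  barium carbonate: 6.773 lb
  talc: 7.483 lb
  alumina: 18.28 lb
  ZrSiO4: 114.1 lb
Total batch = 502.8 lb; LOI loss = 2.802 lb

Intermediates appear, with 4-significant-digit rounding, between the steps. Exact precision is held from start to finish — each reported figure is rounded exactly once — the derived quantities, including glass mass, the five compositions, ignition loss, the totals, yield, are carried starting from the weights for 500.0 lb of glass in full float precision as given in question or answer.
The oxide mass targets at 500.0 lb frit:
  BaO: 1.050% × 500.0 = 5.250 lb
  Al2O3: 3.855% × 500.0 = 19.27 lb
  SiO2: 79.25% × 500.0 = 396.2 lb
  MgO: 0.4756% × 500.0 = 2.378 lb
  ZrO2: 15.37% × 500.0 = 76.85 lb
Mass-balance tally per oxide using the reported weights, per the basis as stated (every target is met by its sum up to rounding of the answer):
  BaO: 6.773·0.7751 = 5.250 lb (target 5.250 lb)
  Al2O3: 356.2·0.003000 + 18.28·0.9960 = 19.28 lb (target 19.27 lb)
  SiO2: 356.2·0.9950 + 7.483·0.6316 + 114.1·0.3253 = 396.3 lb (target 396.2 lb)
  MgO: 7.483·0.3178 = 2.378 lb (target 2.378 lb)
  ZrO2: 114.1·0.6737 = 76.87 lb (target 76.85 lb)
Glass-mass closure: total charge less LOI = 500.0 lb (per-oxide target masses sum to 500.0 lb; the stated basis being 500.0 lb — differing by rounding only).
Summing the batch: Σ batch = 502.8 lb; LOI loss = Σ batch·LOI = 2.802 lb; as yield: glass ÷ batch → 99.44%.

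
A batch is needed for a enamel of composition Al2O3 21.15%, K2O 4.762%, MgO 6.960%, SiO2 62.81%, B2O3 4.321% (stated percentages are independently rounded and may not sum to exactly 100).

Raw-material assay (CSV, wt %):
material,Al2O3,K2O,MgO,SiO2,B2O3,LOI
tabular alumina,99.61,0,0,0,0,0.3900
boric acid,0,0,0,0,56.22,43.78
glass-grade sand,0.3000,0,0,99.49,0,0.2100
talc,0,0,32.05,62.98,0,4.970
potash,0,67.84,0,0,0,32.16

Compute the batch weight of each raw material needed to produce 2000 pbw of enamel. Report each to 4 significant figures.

Batch per 2000 pbw enamel:
  tabular alumina: 421.7 pbw
  boric acid: 153.7 pbw
  glass-grade sand: 987.7 pbw
  talc: 434.3 pbw
  potash: 140.4 pbw
Total batch = 2138 pbw; LOI loss = 137.7 pbw; yield = 93.56%

Working values are printed (rounded to four significant digits) at each printed step; the working math carries exact precision from first step to last; a single rounding produces each reported value; derived quantities (the totals, the five compositions, the yield, net glass mass, LOI) are carried in exact precision from the weighed amounts at 2000 pbw of glass as quoted within the problem or the answer.
Target masses of each oxide per 2000 pbw enamel:
  Al2O3: 21.15% × 2000 = 423.0 pbw
  K2O: 4.762% × 2000 = 95.24 pbw
  MgO: 6.960% × 2000 = 139.2 pbw
  SiO2: 62.81% × 2000 = 1256 pbw
  B2O3: 4.321% × 2000 = 86.42 pbw
Sums-versus-targets review given the weights on record, per the basis as stated (oxide sums agree with the targets inside rounding margins):
  Al2O3: 421.7·0.9961 + 987.7·0.003000 = 423.0 pbw (target 423.0 pbw)
  K2O: 140.4·0.6784 = 95.25 pbw (target 95.24 pbw)
  MgO: 434.3·0.3205 = 139.2 pbw (target 139.2 pbw)
  SiO2: 987.7·0.9949 + 434.3·0.6298 = 1256 pbw (target 1256 pbw)
  B2O3: 153.7·0.5622 = 86.41 pbw (target 86.42 pbw)
The glass-mass cross-check: total charge less LOI = 2000 pbw (summing oxide targets gives 2000 pbw; versus the stated basis of 2000 pbw — a pure rounding effect).
Batch grand total — Σ batch = 2138 pbw; LOI loss = Σ batch·LOI = 137.7 pbw; as yield: glass ÷ batch → 93.56%.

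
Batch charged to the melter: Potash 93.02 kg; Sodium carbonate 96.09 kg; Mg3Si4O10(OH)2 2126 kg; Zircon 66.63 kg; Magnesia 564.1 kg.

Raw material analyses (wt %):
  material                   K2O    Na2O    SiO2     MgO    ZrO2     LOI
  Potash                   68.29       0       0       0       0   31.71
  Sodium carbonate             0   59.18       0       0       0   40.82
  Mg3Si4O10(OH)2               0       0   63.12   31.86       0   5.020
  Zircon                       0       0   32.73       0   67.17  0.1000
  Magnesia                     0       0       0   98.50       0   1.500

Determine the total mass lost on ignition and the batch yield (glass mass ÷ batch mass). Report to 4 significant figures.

LOI loss = 184.0 kg; glass = 2762 kg; yield = 93.75%

All arithmetic carries full precision at every stage — the intermediate values are displayed (rounded to four significant figures) alongside each step; exactly one rounding is applied to each reported figure — the derived quantities are recomputed using the weight values per 2762 kg of glass at full float precision (yield, glass mass, five oxide percentages, totals, LOI) precisely as stated by question or answer.
Material-by-material LOI:
  Potash: 93.02 × 0.3171 = 29.50 kg
  Sodium carbonate: 96.09 × 0.4082 = 39.22 kg
  Mg3Si4O10(OH)2: 2126 × 0.05020 = 106.7 kg
  Zircon: 66.63 × 0.001000 = 0.06663 kg
  Magnesia: 564.1 × 0.01500 = 8.462 kg
Total LOI = 184.0 kg
Glass = batch − LOI = 2946 − 184.0 = 2762 kg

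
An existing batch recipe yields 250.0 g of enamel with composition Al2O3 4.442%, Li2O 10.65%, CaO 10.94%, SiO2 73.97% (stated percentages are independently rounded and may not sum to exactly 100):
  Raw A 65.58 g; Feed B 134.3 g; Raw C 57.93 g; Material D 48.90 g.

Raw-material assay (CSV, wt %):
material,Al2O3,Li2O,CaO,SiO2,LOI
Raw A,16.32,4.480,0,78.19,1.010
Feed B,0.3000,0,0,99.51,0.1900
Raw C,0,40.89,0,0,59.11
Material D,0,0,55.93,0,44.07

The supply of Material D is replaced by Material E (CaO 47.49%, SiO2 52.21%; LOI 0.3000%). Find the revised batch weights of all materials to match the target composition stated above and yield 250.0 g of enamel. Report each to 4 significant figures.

Revised batch per 250.0 g enamel:
  Raw A: 66.14 g
  Feed B: 103.6 g
  Raw C: 57.87 g
  Material E: 57.59 g
Total batch = 285.2 g; LOI loss = 35.24 g

Rounding to four significant digits governs every in-between result as shown; all internal work runs at full float precision in every operation; exactly one rounding lands on every reported value — derived quantities (net glass mass, ignition loss, the yield, four oxide percentages, the totals) are computed using the weight values for 250.0 g of glass at full float precision, precisely as stated by the question or the answer.
Oxide-by-oxide targets in 250.0 g enamel:
  Al2O3: 4.442% × 250.0 = 11.10 g
  Li2O: 10.65% × 250.0 = 26.62 g
  CaO: 10.94% × 250.0 = 27.35 g
  SiO2: 73.97% × 250.0 = 184.9 g
Sums-versus-targets review per the reported batch figures, at the basis given (summed amounts equal target values once rounding is allowed for):
  Al2O3: 66.14·0.1632 + 103.6·0.003000 = 11.10 g (target 11.10 g)
  Li2O: 66.14·0.04480 + 57.87·0.4089 = 26.63 g (target 26.62 g)
  CaO: 57.59·0.4749 = 27.35 g (target 27.35 g)
  SiO2: 66.14·0.7819 + 103.6·0.9951 + 57.59·0.5221 = 184.9 g (target 184.9 g)
Glass-mass sanity pass: Σ batch − LOI loss = 250.0 g (oxide target masses add up to 250.0 g; the stated basis being 250.0 g — rounding explains the deltas).
Adding the batch up: Σ batch = 285.2 g; LOI removed, Σ of batch·LOI: 35.24 g; yield, glass over the total, = 87.64%.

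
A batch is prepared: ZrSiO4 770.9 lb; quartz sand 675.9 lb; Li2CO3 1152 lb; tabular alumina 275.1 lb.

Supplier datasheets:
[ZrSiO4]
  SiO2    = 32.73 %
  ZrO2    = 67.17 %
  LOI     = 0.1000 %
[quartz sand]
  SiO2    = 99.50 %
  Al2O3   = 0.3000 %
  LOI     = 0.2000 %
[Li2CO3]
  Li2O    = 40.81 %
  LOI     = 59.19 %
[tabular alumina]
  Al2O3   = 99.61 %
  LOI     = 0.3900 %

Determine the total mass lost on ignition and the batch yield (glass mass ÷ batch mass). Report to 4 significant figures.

LOI loss = 685.1 lb; glass = 2189 lb; yield = 76.16%

Full float precision is maintained in every operation — mid-chain values are printed with 4-significant-digit rounding when written out; exactly one rounding is applied to each reported result — derived quantities (glass mass, the four compositions, totals, LOI, the yield) are re-derived at exact precision using the weight values per 2189 lb of glass as written in the problem or the answer.
Material-by-material LOI:
  ZrSiO4: 770.9 × 0.001000 = 0.7709 lb
  quartz sand: 675.9 × 0.002000 = 1.352 lb
  Li2CO3: 1152 × 0.5919 = 681.9 lb
  tabular alumina: 275.1 × 0.003900 = 1.073 lb
Total LOI = 685.1 lb
Glass = batch − LOI = 2874 − 685.1 = 2189 lb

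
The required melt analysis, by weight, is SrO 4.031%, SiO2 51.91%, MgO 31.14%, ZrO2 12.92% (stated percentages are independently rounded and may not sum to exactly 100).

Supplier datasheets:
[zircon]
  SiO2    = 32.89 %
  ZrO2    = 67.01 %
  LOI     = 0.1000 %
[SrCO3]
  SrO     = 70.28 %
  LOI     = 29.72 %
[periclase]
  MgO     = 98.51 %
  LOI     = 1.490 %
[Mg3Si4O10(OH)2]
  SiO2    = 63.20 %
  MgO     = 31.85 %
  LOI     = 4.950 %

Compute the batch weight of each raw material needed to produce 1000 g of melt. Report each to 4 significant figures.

Batch per 1000 g melt:
  zircon: 192.8 g
  SrCO3: 57.36 g
  periclase: 82.99 g
  Mg3Si4O10(OH)2: 721.0 g
Total batch = 1054 g; LOI loss = 54.17 g; yield = 94.86%

Mid-chain values are displayed rounded to four significant digits alongside each step. Full float precision is kept at all times — every reported figure is rounded exactly once; all derived quantities (the yield, the totals, net glass mass, the four compositions, LOI) are re-derived in full float precision from the weighed amounts per 1000 g of glass as set out in the problem or the answer.
Target masses of each oxide per 1000 g melt:
  SrO: 4.031% × 1000 = 40.31 g
  SiO2: 51.91% × 1000 = 519.1 g
  MgO: 31.14% × 1000 = 311.4 g
  ZrO2: 12.92% × 1000 = 129.2 g
Per-oxide balance check on the weights just shown, on the stated basis (sums match the target masses within answer rounding):
  SrO: 57.36·0.7028 = 40.31 g (target 40.31 g)
  SiO2: 192.8·0.3289 + 721.0·0.6320 = 519.1 g (target 519.1 g)
  MgO: 82.99·0.9851 + 721.0·0.3185 = 311.4 g (target 311.4 g)
  ZrO2: 192.8·0.6701 = 129.2 g (target 129.2 g)
Consistency of the glass mass: batch total minus LOI = 1000 g (the Σ of target masses is 1000 g; against the stated basis, 1000 g — any gap is answer rounding).
Summing the batch: Σ batch = 1054 g; loss to ignition Σ batch·LOI = 54.17 g; yield: glass divided by total = 94.86%.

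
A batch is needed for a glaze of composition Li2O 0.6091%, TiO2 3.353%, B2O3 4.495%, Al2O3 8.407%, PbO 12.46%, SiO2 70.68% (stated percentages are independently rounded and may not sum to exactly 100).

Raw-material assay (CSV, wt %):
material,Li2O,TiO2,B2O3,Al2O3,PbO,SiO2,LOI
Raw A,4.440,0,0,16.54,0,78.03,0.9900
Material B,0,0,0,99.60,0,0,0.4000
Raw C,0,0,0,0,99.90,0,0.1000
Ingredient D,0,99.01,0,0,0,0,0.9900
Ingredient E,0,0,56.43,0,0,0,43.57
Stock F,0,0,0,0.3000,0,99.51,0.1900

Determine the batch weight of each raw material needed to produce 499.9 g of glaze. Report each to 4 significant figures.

Batch per 499.9 g glaze:
  Raw A: 68.58 g
  Material B: 29.90 g
  Raw C: 62.35 g
  Ingredient D: 16.93 g
  Ingredient E: 39.82 g
  Stock F: 301.3 g
Total batch = 518.9 g; LOI loss = 18.95 g; yield = 96.35%

Each numeric step carries full precision end to end — the intermediate values are displayed, rounded to 4 significant digits, alongside each step — each reported result includes exactly one rounding; the derived quantities, including the totals, six oxide percentages, the yield, ignition loss, glass mass, are rebuilt from the weighed amounts on 499.9 g of glass in full precision as written in problem or answer.
Oxide-by-oxide targets in 499.9 g glaze:
  Li2O: 0.6091% × 499.9 = 3.045 g
  TiO2: 3.353% × 499.9 = 16.76 g
  B2O3: 4.495% × 499.9 = 22.47 g
  Al2O3: 8.407% × 499.9 = 42.03 g
  PbO: 12.46% × 499.9 = 62.29 g
  SiO2: 70.68% × 499.9 = 353.3 g
Verifying the oxide balance given the weights on record, against the basis in use (target by target, the sums agree up to rounding of the answer):
  Li2O: 68.58·0.04440 = 3.045 g (target 3.045 g)
  TiO2: 16.93·0.9901 = 16.76 g (target 16.76 g)
  B2O3: 39.82·0.5643 = 22.47 g (target 22.47 g)
  Al2O3: 68.58·0.1654 + 29.90·0.9960 + 301.3·0.003000 = 42.03 g (target 42.03 g)
  PbO: 62.35·0.9990 = 62.29 g (target 62.29 g)
  SiO2: 68.58·0.7803 + 301.3·0.9951 = 353.3 g (target 353.3 g)
Auditing the glass mass value: the batch minus its LOI: 499.9 g (summing oxide targets gives 499.9 g; basis as stated: 499.9 g — differing by rounding only).
Total batch = Σ batch = 518.9 g; Σ batch·LOI gives LOI loss = 18.95 g; the yield ratio, glass ÷ batch: 96.35%.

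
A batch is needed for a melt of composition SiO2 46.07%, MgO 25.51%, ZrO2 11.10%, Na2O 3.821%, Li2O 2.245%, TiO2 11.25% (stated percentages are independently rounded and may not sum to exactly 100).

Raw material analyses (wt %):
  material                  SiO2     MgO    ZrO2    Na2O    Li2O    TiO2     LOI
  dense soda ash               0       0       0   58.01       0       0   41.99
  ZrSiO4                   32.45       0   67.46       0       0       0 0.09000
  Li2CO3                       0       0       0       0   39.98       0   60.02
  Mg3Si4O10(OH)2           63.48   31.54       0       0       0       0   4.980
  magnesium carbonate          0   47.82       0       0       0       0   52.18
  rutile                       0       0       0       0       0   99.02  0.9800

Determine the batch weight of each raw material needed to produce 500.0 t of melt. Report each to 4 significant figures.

Batch per 500.0 t melt:
  dense soda ash: 32.93 t
  ZrSiO4: 82.27 t
  Li2CO3: 28.08 t
  Mg3Si4O10(OH)2: 320.8 t
  magnesium carbonate: 55.13 t
  rutile: 56.81 t
Total batch = 576.0 t; LOI loss = 76.05 t; yield = 86.80%

Exact precision is carried at every stage. Values along the way are shown (rounded to 4 significant figures) in the working; exactly one rounding lands on every reported result. Derived quantities (the six compositions, totals, yield, ignition loss, net glass mass) are rebuilt starting from the weights at 500.0 t of glass in full precision, exactly as printed in the problem or answer text.
Oxide mass targets, per 500.0 t melt:
  SiO2: 46.07% × 500.0 = 230.4 t
  MgO: 25.51% × 500.0 = 127.6 t
  ZrO2: 11.10% × 500.0 = 55.50 t
  Na2O: 3.821% × 500.0 = 19.10 t
  Li2O: 2.245% × 500.0 = 11.22 t
  TiO2: 11.25% × 500.0 = 56.25 t
Sums-versus-targets review with the batch weights as given, versus the basis set out (oxide sums agree with the targets inside rounding margins):
  SiO2: 82.27·0.3245 + 320.8·0.6348 = 230.3 t (target 230.4 t)
  MgO: 320.8·0.3154 + 55.13·0.4782 = 127.5 t (target 127.6 t)
  ZrO2: 82.27·0.6746 = 55.50 t (target 55.50 t)
  Na2O: 32.93·0.5801 = 19.10 t (target 19.10 t)
  Li2O: 28.08·0.3998 = 11.23 t (target 11.22 t)
  TiO2: 56.81·0.9902 = 56.25 t (target 56.25 t)
The glass-mass cross-check: net batch after ignition = 500.0 t (per-oxide target masses sum to 500.0 t; basis as stated: 500.0 t — differing by rounding only).
Whole-batch sum: Σ batch = 576.0 t; loss to ignition Σ batch·LOI = 76.05 t; the yield ratio, glass ÷ batch: 86.80%.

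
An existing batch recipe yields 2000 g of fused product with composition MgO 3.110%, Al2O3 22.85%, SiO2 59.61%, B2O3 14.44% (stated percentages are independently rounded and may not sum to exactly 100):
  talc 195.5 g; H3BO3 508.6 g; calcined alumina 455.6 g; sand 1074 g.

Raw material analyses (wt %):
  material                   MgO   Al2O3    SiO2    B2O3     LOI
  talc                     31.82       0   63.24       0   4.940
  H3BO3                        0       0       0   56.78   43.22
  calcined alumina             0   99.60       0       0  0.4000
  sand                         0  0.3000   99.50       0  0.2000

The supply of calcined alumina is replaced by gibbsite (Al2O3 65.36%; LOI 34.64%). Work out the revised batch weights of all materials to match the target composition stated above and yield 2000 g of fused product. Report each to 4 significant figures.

All internal work holds full float precision from first step to last; working values are displayed, rounded to four significant figures, within the worked lines. Each reported value takes just one rounding — derived quantities are recomputed starting from the weights per 2000 g of glass in full precision (the totals, ignition loss, the yield, net glass mass, the four compositions) exactly as printed in the problem or answer text.
Oxide mass targets, per 2000 g fused product:
  MgO: 3.110% × 2000 = 62.20 g
  Al2O3: 22.85% × 2000 = 457.0 g
  SiO2: 59.61% × 2000 = 1192 g
  B2O3: 14.44% × 2000 = 288.8 g
Oxide-by-oxide audit given the weights on record, per the basis as stated (sums match the target masses up to rounding of the answer):
  MgO: 195.5·0.3182 = 62.21 g (target 62.20 g)
  Al2O3: 694.3·0.6536 + 1074·0.003000 = 457.0 g (target 457.0 g)
  SiO2: 195.5·0.6324 + 1074·0.9950 = 1192 g (target 1192 g)
  B2O3: 508.6·0.5678 = 288.8 g (target 288.8 g)
Glass-mass sanity pass: batch total minus LOI = 2000 g (oxide target masses add up to 2000 g; versus the stated basis of 2000 g — any gap is answer rounding).
Whole-batch sum: Σ batch = 2472 g; ignition loss, Σ(batch × LOI) = 472.1 g; yield: glass divided by total = 80.90%.

Revised batch per 2000 g fused product:
  talc: 195.5 g
  H3BO3: 508.6 g
  gibbsite: 694.3 g
  sand: 1074 g
Total batch = 2472 g; LOI loss = 472.1 g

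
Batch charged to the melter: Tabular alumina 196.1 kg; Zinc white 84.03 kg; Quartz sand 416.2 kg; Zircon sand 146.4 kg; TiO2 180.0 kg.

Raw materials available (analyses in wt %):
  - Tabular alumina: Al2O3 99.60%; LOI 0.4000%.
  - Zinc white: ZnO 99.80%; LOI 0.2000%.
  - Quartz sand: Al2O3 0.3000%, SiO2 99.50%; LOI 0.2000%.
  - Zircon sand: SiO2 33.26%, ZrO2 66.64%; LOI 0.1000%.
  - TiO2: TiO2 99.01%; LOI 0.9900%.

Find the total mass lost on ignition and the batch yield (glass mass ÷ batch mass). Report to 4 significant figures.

Each numeric step holds full precision at each step. In-progress results are displayed, rounded to 4 significant figures, in the printout; each reported figure sees exactly one rounding — derived quantities, which include LOI, glass mass, the totals, five oxide percentages, yield, are computed in full precision, as written in the problem or the answer, using the weight values for 1019 kg of glass.
Per-material ignition loss:
  Tabular alumina: 196.1 × 0.004000 = 0.7844 kg
  Zinc white: 84.03 × 0.002000 = 0.1681 kg
  Quartz sand: 416.2 × 0.002000 = 0.8324 kg
  Zircon sand: 146.4 × 0.001000 = 0.1464 kg
  TiO2: 180.0 × 0.009900 = 1.782 kg
Total LOI = 3.713 kg
Glass = batch − LOI = 1023 − 3.713 = 1019 kg

LOI loss = 3.713 kg; glass = 1019 kg; yield = 99.64%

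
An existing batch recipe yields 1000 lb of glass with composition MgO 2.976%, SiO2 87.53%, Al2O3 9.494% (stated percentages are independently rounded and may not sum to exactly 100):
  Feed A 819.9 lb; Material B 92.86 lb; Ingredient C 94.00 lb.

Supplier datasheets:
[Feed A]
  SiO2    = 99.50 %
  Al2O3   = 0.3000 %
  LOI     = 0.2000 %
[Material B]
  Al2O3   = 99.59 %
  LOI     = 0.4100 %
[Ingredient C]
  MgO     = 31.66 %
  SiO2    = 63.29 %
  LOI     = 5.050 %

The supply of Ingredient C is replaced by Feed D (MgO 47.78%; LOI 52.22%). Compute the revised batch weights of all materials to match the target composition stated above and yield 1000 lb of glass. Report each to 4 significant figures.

Values along the way are shown rounded to four significant digits alongside each step. Exact precision is carried all the way through; every reported result undergoes a single rounding; derived quantities, including the yield, totals, ignition loss, the three compositions, net glass mass, are re-derived starting from the weights per 1000 lb of glass in exact precision as given in the problem or answer text.
Oxide mass targets, per 1000 lb glass:
  MgO: 2.976% × 1000 = 29.76 lb
  SiO2: 87.53% × 1000 = 875.3 lb
  Al2O3: 9.494% × 1000 = 94.94 lb
Balance tally, oxide-wise, using the reported weights, against the basis in use (summed amounts equal target values net of answer rounding effects):
  MgO: 62.29·0.4778 = 29.76 lb (target 29.76 lb)
  SiO2: 879.7·0.9950 = 875.3 lb (target 875.3 lb)
  Al2O3: 879.7·0.003000 + 92.68·0.9959 = 94.94 lb (target 94.94 lb)
Glass-mass sanity pass: net batch after ignition = 1000 lb (per-oxide target masses sum to 1000 lb; basis as stated: 1000 lb — deltas are rounding alone).
Batch total: Σ batch = 1035 lb; LOI loss = Σ batch·LOI = 34.67 lb; yield: glass divided by total = 96.65%.

Revised batch per 1000 lb glass:
  Feed A: 879.7 lb
  Material B: 92.68 lb
  Feed D: 62.29 lb
Total batch = 1035 lb; LOI loss = 34.67 lb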